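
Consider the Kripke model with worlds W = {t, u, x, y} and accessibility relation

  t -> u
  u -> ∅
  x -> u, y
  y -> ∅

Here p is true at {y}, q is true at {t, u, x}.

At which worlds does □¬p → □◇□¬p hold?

t: □¬p is T, □◇□¬p is F. ✗
u: □¬p is T, □◇□¬p is T. ✓
x: □¬p is F, □◇□¬p is F. ✓
y: □¬p is T, □◇□¬p is T. ✓

{u, x, y}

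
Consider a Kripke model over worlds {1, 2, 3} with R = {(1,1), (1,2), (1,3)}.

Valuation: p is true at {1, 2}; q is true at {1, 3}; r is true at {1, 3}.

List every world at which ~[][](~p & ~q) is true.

1: [][](~p & ~q) is F. ✓
2: [][](~p & ~q) is T. ✗
3: [][](~p & ~q) is T. ✗

{1}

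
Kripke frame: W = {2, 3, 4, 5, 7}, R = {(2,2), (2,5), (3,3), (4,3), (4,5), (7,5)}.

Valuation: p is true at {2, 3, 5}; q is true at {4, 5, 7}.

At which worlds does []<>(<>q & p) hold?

{5}

2: successors {2, 5}; <>(<>q & p) there: 2:T, 5:F. ✗
3: successors {3}; <>(<>q & p) there: 3:F. ✗
4: successors {3, 5}; <>(<>q & p) there: 3:F, 5:F. ✗
5: no successors, so []<>(<>q & p) holds vacuously. ✓
7: successors {5}; <>(<>q & p) there: 5:F. ✗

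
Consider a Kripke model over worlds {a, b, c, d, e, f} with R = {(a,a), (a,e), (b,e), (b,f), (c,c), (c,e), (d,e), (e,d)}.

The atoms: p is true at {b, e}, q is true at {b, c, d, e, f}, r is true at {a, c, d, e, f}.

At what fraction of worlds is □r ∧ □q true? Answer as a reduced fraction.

a: □r is T, □q is F. ✗
b: □r is T, □q is T. ✓
c: □r is T, □q is T. ✓
d: □r is T, □q is T. ✓
e: □r is T, □q is T. ✓
f: □r is T, □q is T. ✓
That's 5 of 6 worlds, so 5/6.

5/6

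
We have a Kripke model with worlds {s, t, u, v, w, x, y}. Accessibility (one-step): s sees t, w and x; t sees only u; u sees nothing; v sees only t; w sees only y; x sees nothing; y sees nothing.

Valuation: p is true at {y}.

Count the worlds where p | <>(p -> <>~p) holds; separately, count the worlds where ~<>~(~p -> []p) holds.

4 and 5

For p | <>(p -> <>~p):
s: p is F, <>(p -> <>~p) is T. ✓
t: p is F, <>(p -> <>~p) is T. ✓
u: p is F, <>(p -> <>~p) is F. ✗
v: p is F, <>(p -> <>~p) is T. ✓
w: p is F, <>(p -> <>~p) is F. ✗
x: p is F, <>(p -> <>~p) is F. ✗
y: p is T, <>(p -> <>~p) is F. ✓
— 4 worlds.
For ~<>~(~p -> []p):
s: <>~(~p -> []p) is T. ✗
t: <>~(~p -> []p) is F. ✓
u: <>~(~p -> []p) is F. ✓
v: <>~(~p -> []p) is T. ✗
w: <>~(~p -> []p) is F. ✓
x: <>~(~p -> []p) is F. ✓
y: <>~(~p -> []p) is F. ✓
— 5 worlds.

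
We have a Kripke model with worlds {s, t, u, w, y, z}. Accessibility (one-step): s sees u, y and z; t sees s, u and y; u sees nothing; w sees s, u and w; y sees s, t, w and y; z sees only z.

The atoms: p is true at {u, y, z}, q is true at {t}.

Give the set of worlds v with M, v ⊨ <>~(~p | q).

s: successors {u, y, z}; ~(~p | q) there: u:T, y:T, z:T. ✓
t: successors {s, u, y}; ~(~p | q) there: s:F, u:T, y:T. ✓
u: no successors, so <>~(~p | q) fails. ✗
w: successors {s, u, w}; ~(~p | q) there: s:F, u:T, w:F. ✓
y: successors {s, t, w, y}; ~(~p | q) there: s:F, t:F, w:F, y:T. ✓
z: successors {z}; ~(~p | q) there: z:T. ✓

{s, t, w, y, z}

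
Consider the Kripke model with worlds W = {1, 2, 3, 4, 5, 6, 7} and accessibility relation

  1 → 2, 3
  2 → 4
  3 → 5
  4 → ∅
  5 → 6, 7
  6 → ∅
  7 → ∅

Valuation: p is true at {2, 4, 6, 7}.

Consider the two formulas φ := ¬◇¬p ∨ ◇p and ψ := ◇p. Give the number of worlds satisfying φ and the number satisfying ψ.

For ¬◇¬p ∨ ◇p:
1: ¬◇¬p is F, ◇p is T. ✓
2: ¬◇¬p is T, ◇p is T. ✓
3: ¬◇¬p is F, ◇p is F. ✗
4: ¬◇¬p is T, ◇p is F. ✓
5: ¬◇¬p is T, ◇p is T. ✓
6: ¬◇¬p is T, ◇p is F. ✓
7: ¬◇¬p is T, ◇p is F. ✓
— 6 worlds.
For ◇p:
1: successors {2, 3}; p there: 2:T, 3:F. ✓
2: successors {4}; p there: 4:T. ✓
3: successors {5}; p there: 5:F. ✗
4: no successors, so ◇p fails. ✗
5: successors {6, 7}; p there: 6:T, 7:T. ✓
6: no successors, so ◇p fails. ✗
7: no successors, so ◇p fails. ✗
— 3 worlds.

6 and 3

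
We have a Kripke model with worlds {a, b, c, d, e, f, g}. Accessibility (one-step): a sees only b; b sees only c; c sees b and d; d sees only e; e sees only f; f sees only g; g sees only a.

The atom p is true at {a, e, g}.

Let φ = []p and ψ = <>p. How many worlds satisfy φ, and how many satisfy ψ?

3 and 3

For []p:
a: successors {b}; p there: b:F. ✗
b: successors {c}; p there: c:F. ✗
c: successors {b, d}; p there: b:F, d:F. ✗
d: successors {e}; p there: e:T. ✓
e: successors {f}; p there: f:F. ✗
f: successors {g}; p there: g:T. ✓
g: successors {a}; p there: a:T. ✓
— 3 worlds.
For <>p:
a: successors {b}; p there: b:F. ✗
b: successors {c}; p there: c:F. ✗
c: successors {b, d}; p there: b:F, d:F. ✗
d: successors {e}; p there: e:T. ✓
e: successors {f}; p there: f:F. ✗
f: successors {g}; p there: g:T. ✓
g: successors {a}; p there: a:T. ✓
— 3 worlds.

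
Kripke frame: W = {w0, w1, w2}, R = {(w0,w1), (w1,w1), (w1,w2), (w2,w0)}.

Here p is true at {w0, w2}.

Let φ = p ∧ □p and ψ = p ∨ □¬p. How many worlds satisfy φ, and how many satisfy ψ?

For p ∧ □p:
w0: p is T, □p is F. ✗
w1: p is F, □p is F. ✗
w2: p is T, □p is T. ✓
— 1 world.
For p ∨ □¬p:
w0: p is T, □¬p is T. ✓
w1: p is F, □¬p is F. ✗
w2: p is T, □¬p is F. ✓
— 2 worlds.

1 and 2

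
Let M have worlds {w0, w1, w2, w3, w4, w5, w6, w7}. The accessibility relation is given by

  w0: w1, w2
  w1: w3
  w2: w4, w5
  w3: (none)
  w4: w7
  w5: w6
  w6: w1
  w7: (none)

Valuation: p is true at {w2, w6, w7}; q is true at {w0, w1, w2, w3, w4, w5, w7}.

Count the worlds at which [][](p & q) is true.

w0: successors {w1, w2}; [](p & q) there: w1:F, w2:F. ✗
w1: successors {w3}; [](p & q) there: w3:T. ✓
w2: successors {w4, w5}; [](p & q) there: w4:T, w5:F. ✗
w3: no successors, so [][](p & q) holds vacuously. ✓
w4: successors {w7}; [](p & q) there: w7:T. ✓
w5: successors {w6}; [](p & q) there: w6:F. ✗
w6: successors {w1}; [](p & q) there: w1:F. ✗
w7: no successors, so [][](p & q) holds vacuously. ✓
Satisfying worlds: {w1, w3, w4, w7}.

4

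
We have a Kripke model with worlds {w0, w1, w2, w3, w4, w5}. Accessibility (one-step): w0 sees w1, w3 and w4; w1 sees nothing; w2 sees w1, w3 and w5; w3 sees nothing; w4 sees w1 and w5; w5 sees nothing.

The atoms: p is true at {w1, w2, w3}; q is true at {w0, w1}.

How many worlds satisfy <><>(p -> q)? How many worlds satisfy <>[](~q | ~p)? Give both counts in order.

1 and 3

For <><>(p -> q):
w0: successors {w1, w3, w4}; <>(p -> q) there: w1:F, w3:F, w4:T. ✓
w1: no successors, so <><>(p -> q) fails. ✗
w2: successors {w1, w3, w5}; <>(p -> q) there: w1:F, w3:F, w5:F. ✗
w3: no successors, so <><>(p -> q) fails. ✗
w4: successors {w1, w5}; <>(p -> q) there: w1:F, w5:F. ✗
w5: no successors, so <><>(p -> q) fails. ✗
— 1 world.
For <>[](~q | ~p):
w0: successors {w1, w3, w4}; [](~q | ~p) there: w1:T, w3:T, w4:F. ✓
w1: no successors, so <>[](~q | ~p) fails. ✗
w2: successors {w1, w3, w5}; [](~q | ~p) there: w1:T, w3:T, w5:T. ✓
w3: no successors, so <>[](~q | ~p) fails. ✗
w4: successors {w1, w5}; [](~q | ~p) there: w1:T, w5:T. ✓
w5: no successors, so <>[](~q | ~p) fails. ✗
— 3 worlds.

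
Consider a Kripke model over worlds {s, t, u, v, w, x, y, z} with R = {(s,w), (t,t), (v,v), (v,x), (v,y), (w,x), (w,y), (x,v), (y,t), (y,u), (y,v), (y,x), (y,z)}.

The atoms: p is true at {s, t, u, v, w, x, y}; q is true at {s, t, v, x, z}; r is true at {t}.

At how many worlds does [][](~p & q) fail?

s: successors {w}; [](~p & q) there: w:F. ✗
t: successors {t}; [](~p & q) there: t:F. ✗
u: no successors, so [][](~p & q) holds vacuously. ✓
v: successors {v, x, y}; [](~p & q) there: v:F, x:F, y:F. ✗
w: successors {x, y}; [](~p & q) there: x:F, y:F. ✗
x: successors {v}; [](~p & q) there: v:F. ✗
y: successors {t, u, v, x, z}; [](~p & q) there: t:F, u:T, v:F, x:F, z:T. ✗
z: no successors, so [][](~p & q) holds vacuously. ✓
Satisfying worlds: {u, z}.
So [][](~p & q) fails at the other 6 worlds.

6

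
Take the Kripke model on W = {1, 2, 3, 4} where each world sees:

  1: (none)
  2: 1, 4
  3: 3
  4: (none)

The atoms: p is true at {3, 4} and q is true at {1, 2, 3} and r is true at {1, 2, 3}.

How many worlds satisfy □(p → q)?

1: no successors, so □(p → q) holds vacuously. ✓
2: successors {1, 4}; p → q there: 1:T, 4:F. ✗
3: successors {3}; p → q there: 3:T. ✓
4: no successors, so □(p → q) holds vacuously. ✓
Satisfying worlds: {1, 3, 4}.

3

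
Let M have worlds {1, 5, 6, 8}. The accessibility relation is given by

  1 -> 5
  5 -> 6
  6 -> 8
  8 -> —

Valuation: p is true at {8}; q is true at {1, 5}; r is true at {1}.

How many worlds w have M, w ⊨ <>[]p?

1: successors {5}; []p there: 5:F. ✗
5: successors {6}; []p there: 6:T. ✓
6: successors {8}; []p there: 8:T. ✓
8: no successors, so <>[]p fails. ✗
Satisfying worlds: {5, 6}.

2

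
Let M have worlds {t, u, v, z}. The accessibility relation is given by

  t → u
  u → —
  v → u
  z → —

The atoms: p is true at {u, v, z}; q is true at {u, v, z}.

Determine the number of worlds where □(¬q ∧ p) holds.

t: successors {u}; ¬q ∧ p there: u:F. ✗
u: no successors, so □(¬q ∧ p) holds vacuously. ✓
v: successors {u}; ¬q ∧ p there: u:F. ✗
z: no successors, so □(¬q ∧ p) holds vacuously. ✓
Satisfying worlds: {u, z}.

2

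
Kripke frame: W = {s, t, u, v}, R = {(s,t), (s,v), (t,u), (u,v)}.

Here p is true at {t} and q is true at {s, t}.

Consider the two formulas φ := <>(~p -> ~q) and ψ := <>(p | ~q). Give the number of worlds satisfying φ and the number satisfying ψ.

3 and 3

For <>(~p -> ~q):
s: successors {t, v}; ~p -> ~q there: t:T, v:T. ✓
t: successors {u}; ~p -> ~q there: u:T. ✓
u: successors {v}; ~p -> ~q there: v:T. ✓
v: no successors, so <>(~p -> ~q) fails. ✗
— 3 worlds.
For <>(p | ~q):
s: successors {t, v}; p | ~q there: t:T, v:T. ✓
t: successors {u}; p | ~q there: u:T. ✓
u: successors {v}; p | ~q there: v:T. ✓
v: no successors, so <>(p | ~q) fails. ✗
— 3 worlds.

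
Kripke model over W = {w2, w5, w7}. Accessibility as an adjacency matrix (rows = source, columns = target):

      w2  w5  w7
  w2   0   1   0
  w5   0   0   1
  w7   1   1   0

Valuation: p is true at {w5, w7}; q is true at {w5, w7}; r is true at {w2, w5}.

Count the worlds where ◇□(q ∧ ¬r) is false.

w2: successors {w5}; □(q ∧ ¬r) there: w5:T. ✓
w5: successors {w7}; □(q ∧ ¬r) there: w7:F. ✗
w7: successors {w2, w5}; □(q ∧ ¬r) there: w2:F, w5:T. ✓
Satisfying worlds: {w2, w7}.
So ◇□(q ∧ ¬r) fails at the other 1 world.

1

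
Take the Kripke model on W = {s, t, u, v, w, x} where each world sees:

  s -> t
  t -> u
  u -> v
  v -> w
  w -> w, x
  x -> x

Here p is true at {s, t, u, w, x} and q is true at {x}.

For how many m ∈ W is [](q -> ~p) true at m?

s: successors {t}; q -> ~p there: t:T. ✓
t: successors {u}; q -> ~p there: u:T. ✓
u: successors {v}; q -> ~p there: v:T. ✓
v: successors {w}; q -> ~p there: w:T. ✓
w: successors {w, x}; q -> ~p there: w:T, x:F. ✗
x: successors {x}; q -> ~p there: x:F. ✗
Satisfying worlds: {s, t, u, v}.

4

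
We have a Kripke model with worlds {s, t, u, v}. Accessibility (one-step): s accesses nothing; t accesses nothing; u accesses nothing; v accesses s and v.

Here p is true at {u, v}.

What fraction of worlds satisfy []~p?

3/4

s: no successors, so []~p holds vacuously. ✓
t: no successors, so []~p holds vacuously. ✓
u: no successors, so []~p holds vacuously. ✓
v: successors {s, v}; ~p there: s:T, v:F. ✗
That's 3 of 4 worlds, so 3/4.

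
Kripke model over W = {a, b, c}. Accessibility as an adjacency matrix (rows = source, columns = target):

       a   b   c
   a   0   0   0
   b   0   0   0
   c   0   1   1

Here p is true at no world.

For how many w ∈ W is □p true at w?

2

a: no successors, so □p holds vacuously. ✓
b: no successors, so □p holds vacuously. ✓
c: successors {b, c}; p there: b:F, c:F. ✗
Satisfying worlds: {a, b}.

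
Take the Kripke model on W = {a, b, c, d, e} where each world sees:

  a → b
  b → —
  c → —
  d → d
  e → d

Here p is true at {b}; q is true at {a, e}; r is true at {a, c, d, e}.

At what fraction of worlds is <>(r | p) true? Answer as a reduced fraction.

a: successors {b}; r | p there: b:T. ✓
b: no successors, so <>(r | p) fails. ✗
c: no successors, so <>(r | p) fails. ✗
d: successors {d}; r | p there: d:T. ✓
e: successors {d}; r | p there: d:T. ✓
That's 3 of 5 worlds, so 3/5.

3/5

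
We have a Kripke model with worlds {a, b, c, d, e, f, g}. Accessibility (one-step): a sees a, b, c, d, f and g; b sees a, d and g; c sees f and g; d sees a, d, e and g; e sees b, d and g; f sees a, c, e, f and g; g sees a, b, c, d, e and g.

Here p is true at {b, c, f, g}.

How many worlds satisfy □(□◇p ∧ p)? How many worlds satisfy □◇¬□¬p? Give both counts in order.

1 and 7

For □(□◇p ∧ p):
a: successors {a, b, c, d, f, g}; □◇p ∧ p there: a:F, b:T, c:T, d:F, f:T, g:T. ✗
b: successors {a, d, g}; □◇p ∧ p there: a:F, d:F, g:T. ✗
c: successors {f, g}; □◇p ∧ p there: f:T, g:T. ✓
d: successors {a, d, e, g}; □◇p ∧ p there: a:F, d:F, e:F, g:T. ✗
e: successors {b, d, g}; □◇p ∧ p there: b:T, d:F, g:T. ✗
f: successors {a, c, e, f, g}; □◇p ∧ p there: a:F, c:T, e:F, f:T, g:T. ✗
g: successors {a, b, c, d, e, g}; □◇p ∧ p there: a:F, b:T, c:T, d:F, e:F, g:T. ✗
— 1 world.
For □◇¬□¬p:
a: successors {a, b, c, d, f, g}; ◇¬□¬p there: a:T, b:T, c:T, d:T, f:T, g:T. ✓
b: successors {a, d, g}; ◇¬□¬p there: a:T, d:T, g:T. ✓
c: successors {f, g}; ◇¬□¬p there: f:T, g:T. ✓
d: successors {a, d, e, g}; ◇¬□¬p there: a:T, d:T, e:T, g:T. ✓
e: successors {b, d, g}; ◇¬□¬p there: b:T, d:T, g:T. ✓
f: successors {a, c, e, f, g}; ◇¬□¬p there: a:T, c:T, e:T, f:T, g:T. ✓
g: successors {a, b, c, d, e, g}; ◇¬□¬p there: a:T, b:T, c:T, d:T, e:T, g:T. ✓
— 7 worlds.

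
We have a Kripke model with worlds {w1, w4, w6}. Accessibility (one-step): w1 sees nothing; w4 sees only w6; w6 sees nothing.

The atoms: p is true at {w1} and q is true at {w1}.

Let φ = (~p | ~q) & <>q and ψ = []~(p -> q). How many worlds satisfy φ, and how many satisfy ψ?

For (~p | ~q) & <>q:
w1: ~p | ~q is F, <>q is F. ✗
w4: ~p | ~q is T, <>q is F. ✗
w6: ~p | ~q is T, <>q is F. ✗
— 0 worlds.
For []~(p -> q):
w1: no successors, so []~(p -> q) holds vacuously. ✓
w4: successors {w6}; ~(p -> q) there: w6:F. ✗
w6: no successors, so []~(p -> q) holds vacuously. ✓
— 2 worlds.

0 and 2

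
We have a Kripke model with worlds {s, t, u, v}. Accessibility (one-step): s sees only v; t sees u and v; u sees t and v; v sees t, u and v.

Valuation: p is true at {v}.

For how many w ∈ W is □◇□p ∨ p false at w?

s: □◇□p is F, p is F. ✗
t: □◇□p is F, p is F. ✗
u: □◇□p is F, p is F. ✗
v: □◇□p is F, p is T. ✓
Satisfying worlds: {v}.
So □◇□p ∨ p fails at the other 3 worlds.

3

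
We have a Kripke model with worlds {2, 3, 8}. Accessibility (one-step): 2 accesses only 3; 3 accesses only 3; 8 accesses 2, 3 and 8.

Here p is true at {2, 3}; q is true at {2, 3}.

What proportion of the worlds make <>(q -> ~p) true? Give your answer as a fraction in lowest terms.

1/3

2: successors {3}; q -> ~p there: 3:F. ✗
3: successors {3}; q -> ~p there: 3:F. ✗
8: successors {2, 3, 8}; q -> ~p there: 2:F, 3:F, 8:T. ✓
That's 1 of 3 worlds, so 1/3.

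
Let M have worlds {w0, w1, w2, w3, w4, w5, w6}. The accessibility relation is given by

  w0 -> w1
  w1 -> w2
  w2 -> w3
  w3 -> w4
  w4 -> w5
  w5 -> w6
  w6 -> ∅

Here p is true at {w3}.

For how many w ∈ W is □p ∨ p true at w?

w0: □p is F, p is F. ✗
w1: □p is F, p is F. ✗
w2: □p is T, p is F. ✓
w3: □p is F, p is T. ✓
w4: □p is F, p is F. ✗
w5: □p is F, p is F. ✗
w6: □p is T, p is F. ✓
Satisfying worlds: {w2, w3, w6}.

3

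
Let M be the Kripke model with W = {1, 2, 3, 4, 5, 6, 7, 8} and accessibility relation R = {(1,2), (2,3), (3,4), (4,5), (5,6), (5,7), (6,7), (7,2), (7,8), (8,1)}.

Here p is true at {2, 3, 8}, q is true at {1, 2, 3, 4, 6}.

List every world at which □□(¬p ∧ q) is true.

{2}

1: successors {2}; □(¬p ∧ q) there: 2:F. ✗
2: successors {3}; □(¬p ∧ q) there: 3:T. ✓
3: successors {4}; □(¬p ∧ q) there: 4:F. ✗
4: successors {5}; □(¬p ∧ q) there: 5:F. ✗
5: successors {6, 7}; □(¬p ∧ q) there: 6:F, 7:F. ✗
6: successors {7}; □(¬p ∧ q) there: 7:F. ✗
7: successors {2, 8}; □(¬p ∧ q) there: 2:F, 8:T. ✗
8: successors {1}; □(¬p ∧ q) there: 1:F. ✗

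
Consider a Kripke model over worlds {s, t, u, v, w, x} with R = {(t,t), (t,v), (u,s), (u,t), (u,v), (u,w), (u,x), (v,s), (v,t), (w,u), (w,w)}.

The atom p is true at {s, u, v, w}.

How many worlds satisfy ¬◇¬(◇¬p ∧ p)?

2

s: ◇¬(◇¬p ∧ p) is F. ✓
t: ◇¬(◇¬p ∧ p) is T. ✗
u: ◇¬(◇¬p ∧ p) is T. ✗
v: ◇¬(◇¬p ∧ p) is T. ✗
w: ◇¬(◇¬p ∧ p) is T. ✗
x: ◇¬(◇¬p ∧ p) is F. ✓
Satisfying worlds: {s, x}.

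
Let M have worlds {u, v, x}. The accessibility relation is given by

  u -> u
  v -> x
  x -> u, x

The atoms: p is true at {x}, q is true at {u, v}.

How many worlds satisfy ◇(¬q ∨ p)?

u: successors {u}; ¬q ∨ p there: u:F. ✗
v: successors {x}; ¬q ∨ p there: x:T. ✓
x: successors {u, x}; ¬q ∨ p there: u:F, x:T. ✓
Satisfying worlds: {v, x}.

2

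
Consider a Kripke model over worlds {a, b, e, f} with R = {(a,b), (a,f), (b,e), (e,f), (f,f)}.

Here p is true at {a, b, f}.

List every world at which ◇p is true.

{a, e, f}

a: successors {b, f}; p there: b:T, f:T. ✓
b: successors {e}; p there: e:F. ✗
e: successors {f}; p there: f:T. ✓
f: successors {f}; p there: f:T. ✓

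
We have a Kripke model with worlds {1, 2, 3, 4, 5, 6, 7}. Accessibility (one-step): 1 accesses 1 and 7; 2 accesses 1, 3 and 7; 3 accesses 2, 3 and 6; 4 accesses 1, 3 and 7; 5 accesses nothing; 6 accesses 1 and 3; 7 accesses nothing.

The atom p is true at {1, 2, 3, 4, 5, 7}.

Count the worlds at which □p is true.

6

1: successors {1, 7}; p there: 1:T, 7:T. ✓
2: successors {1, 3, 7}; p there: 1:T, 3:T, 7:T. ✓
3: successors {2, 3, 6}; p there: 2:T, 3:T, 6:F. ✗
4: successors {1, 3, 7}; p there: 1:T, 3:T, 7:T. ✓
5: no successors, so □p holds vacuously. ✓
6: successors {1, 3}; p there: 1:T, 3:T. ✓
7: no successors, so □p holds vacuously. ✓
Satisfying worlds: {1, 2, 4, 5, 6, 7}.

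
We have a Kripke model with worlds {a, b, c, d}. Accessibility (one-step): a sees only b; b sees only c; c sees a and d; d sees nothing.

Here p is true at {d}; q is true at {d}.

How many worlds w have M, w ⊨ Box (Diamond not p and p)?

1

a: successors {b}; Diamond not p and p there: b:F. ✗
b: successors {c}; Diamond not p and p there: c:F. ✗
c: successors {a, d}; Diamond not p and p there: a:F, d:F. ✗
d: no successors, so Box (Diamond not p and p) holds vacuously. ✓
Satisfying worlds: {d}.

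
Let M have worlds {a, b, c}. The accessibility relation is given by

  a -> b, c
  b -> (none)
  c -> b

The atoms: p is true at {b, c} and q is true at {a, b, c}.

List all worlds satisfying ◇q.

a: successors {b, c}; q there: b:T, c:T. ✓
b: no successors, so ◇q fails. ✗
c: successors {b}; q there: b:T. ✓

{a, c}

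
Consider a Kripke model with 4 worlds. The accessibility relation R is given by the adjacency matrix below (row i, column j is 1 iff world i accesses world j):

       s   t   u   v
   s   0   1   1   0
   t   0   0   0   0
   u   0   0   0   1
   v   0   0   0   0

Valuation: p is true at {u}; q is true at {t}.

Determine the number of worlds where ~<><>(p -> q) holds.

3

s: <><>(p -> q) is T. ✗
t: <><>(p -> q) is F. ✓
u: <><>(p -> q) is F. ✓
v: <><>(p -> q) is F. ✓
Satisfying worlds: {t, u, v}.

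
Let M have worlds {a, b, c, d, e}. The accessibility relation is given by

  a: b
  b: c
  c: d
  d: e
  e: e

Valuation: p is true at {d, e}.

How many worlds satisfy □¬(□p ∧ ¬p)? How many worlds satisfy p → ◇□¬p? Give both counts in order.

For □¬(□p ∧ ¬p):
a: successors {b}; ¬(□p ∧ ¬p) there: b:T. ✓
b: successors {c}; ¬(□p ∧ ¬p) there: c:F. ✗
c: successors {d}; ¬(□p ∧ ¬p) there: d:T. ✓
d: successors {e}; ¬(□p ∧ ¬p) there: e:T. ✓
e: successors {e}; ¬(□p ∧ ¬p) there: e:T. ✓
— 4 worlds.
For p → ◇□¬p:
a: p is F, ◇□¬p is T. ✓
b: p is F, ◇□¬p is F. ✓
c: p is F, ◇□¬p is F. ✓
d: p is T, ◇□¬p is F. ✗
e: p is T, ◇□¬p is F. ✗
— 3 worlds.

4 and 3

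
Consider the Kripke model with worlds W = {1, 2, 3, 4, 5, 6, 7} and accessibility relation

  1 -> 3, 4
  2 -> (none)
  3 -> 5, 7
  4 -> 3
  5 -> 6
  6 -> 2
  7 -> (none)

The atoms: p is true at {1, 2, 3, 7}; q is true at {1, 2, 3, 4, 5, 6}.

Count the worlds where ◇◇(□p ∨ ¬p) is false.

3

1: successors {3, 4}; ◇(□p ∨ ¬p) there: 3:T, 4:F. ✓
2: no successors, so ◇◇(□p ∨ ¬p) fails. ✗
3: successors {5, 7}; ◇(□p ∨ ¬p) there: 5:T, 7:F. ✓
4: successors {3}; ◇(□p ∨ ¬p) there: 3:T. ✓
5: successors {6}; ◇(□p ∨ ¬p) there: 6:T. ✓
6: successors {2}; ◇(□p ∨ ¬p) there: 2:F. ✗
7: no successors, so ◇◇(□p ∨ ¬p) fails. ✗
Satisfying worlds: {1, 3, 4, 5}.
So ◇◇(□p ∨ ¬p) fails at the other 3 worlds.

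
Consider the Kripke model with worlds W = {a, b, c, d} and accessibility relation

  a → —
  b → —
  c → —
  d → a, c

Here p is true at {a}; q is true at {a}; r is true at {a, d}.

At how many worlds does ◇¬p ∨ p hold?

a: ◇¬p is F, p is T. ✓
b: ◇¬p is F, p is F. ✗
c: ◇¬p is F, p is F. ✗
d: ◇¬p is T, p is F. ✓
Satisfying worlds: {a, d}.

2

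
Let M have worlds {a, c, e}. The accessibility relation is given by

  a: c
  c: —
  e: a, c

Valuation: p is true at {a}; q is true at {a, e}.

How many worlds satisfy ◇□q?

2

a: successors {c}; □q there: c:T. ✓
c: no successors, so ◇□q fails. ✗
e: successors {a, c}; □q there: a:F, c:T. ✓
Satisfying worlds: {a, e}.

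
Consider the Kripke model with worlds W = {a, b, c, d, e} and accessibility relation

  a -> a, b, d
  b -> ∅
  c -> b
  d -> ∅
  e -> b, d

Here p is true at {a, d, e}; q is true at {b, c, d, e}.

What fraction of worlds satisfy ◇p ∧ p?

a: ◇p is T, p is T. ✓
b: ◇p is F, p is F. ✗
c: ◇p is F, p is F. ✗
d: ◇p is F, p is T. ✗
e: ◇p is T, p is T. ✓
That's 2 of 5 worlds, so 2/5.

2/5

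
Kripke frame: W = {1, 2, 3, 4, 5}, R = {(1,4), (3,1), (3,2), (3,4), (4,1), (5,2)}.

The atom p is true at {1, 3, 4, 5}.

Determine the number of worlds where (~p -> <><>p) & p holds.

4

1: ~p -> <><>p is T, p is T. ✓
2: ~p -> <><>p is F, p is F. ✗
3: ~p -> <><>p is T, p is T. ✓
4: ~p -> <><>p is T, p is T. ✓
5: ~p -> <><>p is T, p is T. ✓
Satisfying worlds: {1, 3, 4, 5}.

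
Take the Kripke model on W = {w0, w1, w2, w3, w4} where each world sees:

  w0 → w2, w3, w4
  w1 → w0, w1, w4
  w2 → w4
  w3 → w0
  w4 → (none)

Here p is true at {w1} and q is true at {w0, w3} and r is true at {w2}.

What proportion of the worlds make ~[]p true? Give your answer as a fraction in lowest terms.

4/5

w0: []p is F. ✓
w1: []p is F. ✓
w2: []p is F. ✓
w3: []p is F. ✓
w4: []p is T. ✗
That's 4 of 5 worlds, so 4/5.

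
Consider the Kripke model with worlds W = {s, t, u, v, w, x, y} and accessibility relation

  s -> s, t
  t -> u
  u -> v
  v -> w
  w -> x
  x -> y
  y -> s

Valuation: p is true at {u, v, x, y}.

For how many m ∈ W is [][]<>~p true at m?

s: successors {s, t}; []<>~p there: s:F, t:F. ✗
t: successors {u}; []<>~p there: u:T. ✓
u: successors {v}; []<>~p there: v:F. ✗
v: successors {w}; []<>~p there: w:F. ✗
w: successors {x}; []<>~p there: x:T. ✓
x: successors {y}; []<>~p there: y:T. ✓
y: successors {s}; []<>~p there: s:F. ✗
Satisfying worlds: {t, w, x}.

3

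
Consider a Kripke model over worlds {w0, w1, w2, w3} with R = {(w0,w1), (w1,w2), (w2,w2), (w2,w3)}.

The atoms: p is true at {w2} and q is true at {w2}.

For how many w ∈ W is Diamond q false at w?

w0: successors {w1}; q there: w1:F. ✗
w1: successors {w2}; q there: w2:T. ✓
w2: successors {w2, w3}; q there: w2:T, w3:F. ✓
w3: no successors, so Diamond q fails. ✗
Satisfying worlds: {w1, w2}.
So Diamond q fails at the other 2 worlds.

2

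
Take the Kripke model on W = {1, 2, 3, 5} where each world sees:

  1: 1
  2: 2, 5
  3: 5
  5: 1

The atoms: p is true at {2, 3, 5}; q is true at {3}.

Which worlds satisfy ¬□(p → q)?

{2, 3}

1: □(p → q) is T. ✗
2: □(p → q) is F. ✓
3: □(p → q) is F. ✓
5: □(p → q) is T. ✗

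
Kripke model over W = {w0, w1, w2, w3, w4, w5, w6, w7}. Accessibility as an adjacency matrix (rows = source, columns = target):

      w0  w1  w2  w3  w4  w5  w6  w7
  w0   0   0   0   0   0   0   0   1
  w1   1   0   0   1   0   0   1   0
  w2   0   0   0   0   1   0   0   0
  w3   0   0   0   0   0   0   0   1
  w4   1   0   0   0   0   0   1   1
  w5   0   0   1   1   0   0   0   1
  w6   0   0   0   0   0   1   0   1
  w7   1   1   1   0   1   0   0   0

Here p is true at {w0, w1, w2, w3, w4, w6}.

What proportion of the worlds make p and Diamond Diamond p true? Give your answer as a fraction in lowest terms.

w0: p is T, Diamond Diamond p is T. ✓
w1: p is T, Diamond Diamond p is F. ✗
w2: p is T, Diamond Diamond p is T. ✓
w3: p is T, Diamond Diamond p is T. ✓
w4: p is T, Diamond Diamond p is T. ✓
w5: p is F, Diamond Diamond p is T. ✗
w6: p is T, Diamond Diamond p is T. ✓
w7: p is F, Diamond Diamond p is T. ✗
That's 5 of 8 worlds, so 5/8.

5/8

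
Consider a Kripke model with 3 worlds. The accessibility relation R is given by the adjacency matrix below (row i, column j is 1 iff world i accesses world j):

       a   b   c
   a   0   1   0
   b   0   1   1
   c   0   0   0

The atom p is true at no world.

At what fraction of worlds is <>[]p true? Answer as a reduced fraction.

1/3

a: successors {b}; []p there: b:F. ✗
b: successors {b, c}; []p there: b:F, c:T. ✓
c: no successors, so <>[]p fails. ✗
That's 1 of 3 worlds, so 1/3.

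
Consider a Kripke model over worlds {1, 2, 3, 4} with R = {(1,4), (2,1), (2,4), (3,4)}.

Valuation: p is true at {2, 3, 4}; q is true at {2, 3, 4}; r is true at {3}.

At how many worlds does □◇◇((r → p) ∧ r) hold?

1

1: successors {4}; ◇◇((r → p) ∧ r) there: 4:F. ✗
2: successors {1, 4}; ◇◇((r → p) ∧ r) there: 1:F, 4:F. ✗
3: successors {4}; ◇◇((r → p) ∧ r) there: 4:F. ✗
4: no successors, so □◇◇((r → p) ∧ r) holds vacuously. ✓
Satisfying worlds: {4}.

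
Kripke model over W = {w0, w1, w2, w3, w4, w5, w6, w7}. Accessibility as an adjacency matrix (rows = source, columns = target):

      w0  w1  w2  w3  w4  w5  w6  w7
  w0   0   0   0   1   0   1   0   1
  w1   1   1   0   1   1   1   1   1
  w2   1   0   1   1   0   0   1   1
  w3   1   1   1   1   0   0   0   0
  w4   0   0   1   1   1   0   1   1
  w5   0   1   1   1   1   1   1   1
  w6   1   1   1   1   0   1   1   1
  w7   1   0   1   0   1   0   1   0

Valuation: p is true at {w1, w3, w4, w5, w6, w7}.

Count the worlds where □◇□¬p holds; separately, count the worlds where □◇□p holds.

For □◇□¬p:
w0: successors {w3, w5, w7}; ◇□¬p there: w3:F, w5:F, w7:F. ✗
w1: successors {w0, w1, w3, w4, w5, w6, w7}; ◇□¬p there: w0:F, w1:F, w3:F, w4:F, w5:F, w6:F, w7:F. ✗
w2: successors {w0, w2, w3, w6, w7}; ◇□¬p there: w0:F, w2:F, w3:F, w6:F, w7:F. ✗
w3: successors {w0, w1, w2, w3}; ◇□¬p there: w0:F, w1:F, w2:F, w3:F. ✗
w4: successors {w2, w3, w4, w6, w7}; ◇□¬p there: w2:F, w3:F, w4:F, w6:F, w7:F. ✗
w5: successors {w1, w2, w3, w4, w5, w6, w7}; ◇□¬p there: w1:F, w2:F, w3:F, w4:F, w5:F, w6:F, w7:F. ✗
w6: successors {w0, w1, w2, w3, w5, w6, w7}; ◇□¬p there: w0:F, w1:F, w2:F, w3:F, w5:F, w6:F, w7:F. ✗
w7: successors {w0, w2, w4, w6}; ◇□¬p there: w0:F, w2:F, w4:F, w6:F. ✗
— 0 worlds.
For □◇□p:
w0: successors {w3, w5, w7}; ◇□p there: w3:T, w5:F, w7:T. ✗
w1: successors {w0, w1, w3, w4, w5, w6, w7}; ◇□p there: w0:F, w1:T, w3:T, w4:F, w5:F, w6:T, w7:T. ✗
w2: successors {w0, w2, w3, w6, w7}; ◇□p there: w0:F, w2:T, w3:T, w6:T, w7:T. ✗
w3: successors {w0, w1, w2, w3}; ◇□p there: w0:F, w1:T, w2:T, w3:T. ✗
w4: successors {w2, w3, w4, w6, w7}; ◇□p there: w2:T, w3:T, w4:F, w6:T, w7:T. ✗
w5: successors {w1, w2, w3, w4, w5, w6, w7}; ◇□p there: w1:T, w2:T, w3:T, w4:F, w5:F, w6:T, w7:T. ✗
w6: successors {w0, w1, w2, w3, w5, w6, w7}; ◇□p there: w0:F, w1:T, w2:T, w3:T, w5:F, w6:T, w7:T. ✗
w7: successors {w0, w2, w4, w6}; ◇□p there: w0:F, w2:T, w4:F, w6:T. ✗
— 0 worlds.

0 and 0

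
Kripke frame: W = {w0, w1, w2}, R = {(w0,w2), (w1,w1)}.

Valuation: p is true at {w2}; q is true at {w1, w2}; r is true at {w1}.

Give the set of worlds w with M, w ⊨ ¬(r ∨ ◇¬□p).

w0: r ∨ ◇¬□p is F. ✓
w1: r ∨ ◇¬□p is T. ✗
w2: r ∨ ◇¬□p is F. ✓

{w0, w2}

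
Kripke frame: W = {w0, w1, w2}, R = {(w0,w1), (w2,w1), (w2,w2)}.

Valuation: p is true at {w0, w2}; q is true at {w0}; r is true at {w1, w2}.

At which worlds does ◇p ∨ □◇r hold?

w0: ◇p is F, □◇r is F. ✗
w1: ◇p is F, □◇r is T. ✓
w2: ◇p is T, □◇r is F. ✓

{w1, w2}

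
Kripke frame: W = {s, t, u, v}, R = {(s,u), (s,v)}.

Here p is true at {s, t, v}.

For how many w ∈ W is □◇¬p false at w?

s: successors {u, v}; ◇¬p there: u:F, v:F. ✗
t: no successors, so □◇¬p holds vacuously. ✓
u: no successors, so □◇¬p holds vacuously. ✓
v: no successors, so □◇¬p holds vacuously. ✓
Satisfying worlds: {t, u, v}.
So □◇¬p fails at the other 1 world.

1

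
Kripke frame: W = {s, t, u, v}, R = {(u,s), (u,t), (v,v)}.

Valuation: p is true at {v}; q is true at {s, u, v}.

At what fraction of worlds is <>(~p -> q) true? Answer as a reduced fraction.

1/2

s: no successors, so <>(~p -> q) fails. ✗
t: no successors, so <>(~p -> q) fails. ✗
u: successors {s, t}; ~p -> q there: s:T, t:F. ✓
v: successors {v}; ~p -> q there: v:T. ✓
That's 2 of 4 worlds, so 2/4 = 1/2.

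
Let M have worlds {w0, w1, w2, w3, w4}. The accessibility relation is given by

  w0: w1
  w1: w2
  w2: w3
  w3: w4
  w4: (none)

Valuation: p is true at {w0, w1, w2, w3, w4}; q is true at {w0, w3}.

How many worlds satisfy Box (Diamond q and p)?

w0: successors {w1}; Diamond q and p there: w1:F. ✗
w1: successors {w2}; Diamond q and p there: w2:T. ✓
w2: successors {w3}; Diamond q and p there: w3:F. ✗
w3: successors {w4}; Diamond q and p there: w4:F. ✗
w4: no successors, so Box (Diamond q and p) holds vacuously. ✓
Satisfying worlds: {w1, w4}.

2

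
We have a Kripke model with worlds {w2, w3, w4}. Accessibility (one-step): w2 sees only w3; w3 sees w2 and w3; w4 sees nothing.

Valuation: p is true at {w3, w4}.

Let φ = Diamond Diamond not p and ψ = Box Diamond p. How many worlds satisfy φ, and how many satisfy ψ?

2 and 3

For Diamond Diamond not p:
w2: successors {w3}; Diamond not p there: w3:T. ✓
w3: successors {w2, w3}; Diamond not p there: w2:F, w3:T. ✓
w4: no successors, so Diamond Diamond not p fails. ✗
— 2 worlds.
For Box Diamond p:
w2: successors {w3}; Diamond p there: w3:T. ✓
w3: successors {w2, w3}; Diamond p there: w2:T, w3:T. ✓
w4: no successors, so Box Diamond p holds vacuously. ✓
— 3 worlds.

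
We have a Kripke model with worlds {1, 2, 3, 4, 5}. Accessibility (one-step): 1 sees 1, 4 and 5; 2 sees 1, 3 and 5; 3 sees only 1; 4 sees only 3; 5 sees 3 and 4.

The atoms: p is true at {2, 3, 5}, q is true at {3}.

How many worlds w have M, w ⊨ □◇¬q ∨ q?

1: □◇¬q is F, q is F. ✗
2: □◇¬q is T, q is F. ✓
3: □◇¬q is T, q is T. ✓
4: □◇¬q is T, q is F. ✓
5: □◇¬q is F, q is F. ✗
Satisfying worlds: {2, 3, 4}.

3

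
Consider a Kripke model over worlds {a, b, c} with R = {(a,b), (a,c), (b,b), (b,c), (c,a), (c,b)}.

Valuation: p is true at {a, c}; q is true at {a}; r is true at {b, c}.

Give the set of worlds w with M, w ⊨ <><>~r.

{a, b}

a: successors {b, c}; <>~r there: b:F, c:T. ✓
b: successors {b, c}; <>~r there: b:F, c:T. ✓
c: successors {a, b}; <>~r there: a:F, b:F. ✗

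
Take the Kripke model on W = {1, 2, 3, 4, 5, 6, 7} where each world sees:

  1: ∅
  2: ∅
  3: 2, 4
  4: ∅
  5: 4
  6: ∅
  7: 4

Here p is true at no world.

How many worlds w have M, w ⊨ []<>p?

1: no successors, so []<>p holds vacuously. ✓
2: no successors, so []<>p holds vacuously. ✓
3: successors {2, 4}; <>p there: 2:F, 4:F. ✗
4: no successors, so []<>p holds vacuously. ✓
5: successors {4}; <>p there: 4:F. ✗
6: no successors, so []<>p holds vacuously. ✓
7: successors {4}; <>p there: 4:F. ✗
Satisfying worlds: {1, 2, 4, 6}.

4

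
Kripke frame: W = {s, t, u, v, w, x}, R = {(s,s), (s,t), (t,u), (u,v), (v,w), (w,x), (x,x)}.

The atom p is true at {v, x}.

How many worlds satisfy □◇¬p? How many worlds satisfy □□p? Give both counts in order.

For □◇¬p:
s: successors {s, t}; ◇¬p there: s:T, t:T. ✓
t: successors {u}; ◇¬p there: u:F. ✗
u: successors {v}; ◇¬p there: v:T. ✓
v: successors {w}; ◇¬p there: w:F. ✗
w: successors {x}; ◇¬p there: x:F. ✗
x: successors {x}; ◇¬p there: x:F. ✗
— 2 worlds.
For □□p:
s: successors {s, t}; □p there: s:F, t:F. ✗
t: successors {u}; □p there: u:T. ✓
u: successors {v}; □p there: v:F. ✗
v: successors {w}; □p there: w:T. ✓
w: successors {x}; □p there: x:T. ✓
x: successors {x}; □p there: x:T. ✓
— 4 worlds.

2 and 4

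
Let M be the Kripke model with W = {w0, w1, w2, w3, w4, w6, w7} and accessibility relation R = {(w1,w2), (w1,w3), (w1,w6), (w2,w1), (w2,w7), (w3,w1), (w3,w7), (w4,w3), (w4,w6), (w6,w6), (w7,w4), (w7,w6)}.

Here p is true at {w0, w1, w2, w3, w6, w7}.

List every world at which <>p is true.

w0: no successors, so <>p fails. ✗
w1: successors {w2, w3, w6}; p there: w2:T, w3:T, w6:T. ✓
w2: successors {w1, w7}; p there: w1:T, w7:T. ✓
w3: successors {w1, w7}; p there: w1:T, w7:T. ✓
w4: successors {w3, w6}; p there: w3:T, w6:T. ✓
w6: successors {w6}; p there: w6:T. ✓
w7: successors {w4, w6}; p there: w4:F, w6:T. ✓

{w1, w2, w3, w4, w6, w7}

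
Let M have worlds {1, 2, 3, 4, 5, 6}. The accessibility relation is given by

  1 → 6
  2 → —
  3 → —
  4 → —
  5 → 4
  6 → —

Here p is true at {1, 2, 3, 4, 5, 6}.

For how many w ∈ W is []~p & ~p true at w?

0

1: []~p is F, ~p is F. ✗
2: []~p is T, ~p is F. ✗
3: []~p is T, ~p is F. ✗
4: []~p is T, ~p is F. ✗
5: []~p is F, ~p is F. ✗
6: []~p is T, ~p is F. ✗
Satisfying worlds: ∅.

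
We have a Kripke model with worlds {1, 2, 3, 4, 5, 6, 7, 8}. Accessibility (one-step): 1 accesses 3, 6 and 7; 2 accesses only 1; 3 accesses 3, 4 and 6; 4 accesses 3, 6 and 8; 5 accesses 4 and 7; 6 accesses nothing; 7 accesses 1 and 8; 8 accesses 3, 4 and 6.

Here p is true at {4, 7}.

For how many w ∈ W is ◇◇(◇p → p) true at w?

1: successors {3, 6, 7}; ◇(◇p → p) there: 3:T, 6:F, 7:F. ✓
2: successors {1}; ◇(◇p → p) there: 1:T. ✓
3: successors {3, 4, 6}; ◇(◇p → p) there: 3:T, 4:T, 6:F. ✓
4: successors {3, 6, 8}; ◇(◇p → p) there: 3:T, 6:F, 8:T. ✓
5: successors {4, 7}; ◇(◇p → p) there: 4:T, 7:F. ✓
6: no successors, so ◇◇(◇p → p) fails. ✗
7: successors {1, 8}; ◇(◇p → p) there: 1:T, 8:T. ✓
8: successors {3, 4, 6}; ◇(◇p → p) there: 3:T, 4:T, 6:F. ✓
Satisfying worlds: {1, 2, 3, 4, 5, 7, 8}.

7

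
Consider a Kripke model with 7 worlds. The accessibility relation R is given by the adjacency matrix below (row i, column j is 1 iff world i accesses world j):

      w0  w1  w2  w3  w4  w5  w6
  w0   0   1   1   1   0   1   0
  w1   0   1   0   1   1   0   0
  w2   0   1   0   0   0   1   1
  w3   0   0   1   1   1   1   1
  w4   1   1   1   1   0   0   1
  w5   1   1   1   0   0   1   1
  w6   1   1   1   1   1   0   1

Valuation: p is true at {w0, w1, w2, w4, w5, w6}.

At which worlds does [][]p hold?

∅

w0: successors {w1, w2, w3, w5}; []p there: w1:F, w2:T, w3:F, w5:T. ✗
w1: successors {w1, w3, w4}; []p there: w1:F, w3:F, w4:F. ✗
w2: successors {w1, w5, w6}; []p there: w1:F, w5:T, w6:F. ✗
w3: successors {w2, w3, w4, w5, w6}; []p there: w2:T, w3:F, w4:F, w5:T, w6:F. ✗
w4: successors {w0, w1, w2, w3, w6}; []p there: w0:F, w1:F, w2:T, w3:F, w6:F. ✗
w5: successors {w0, w1, w2, w5, w6}; []p there: w0:F, w1:F, w2:T, w5:T, w6:F. ✗
w6: successors {w0, w1, w2, w3, w4, w6}; []p there: w0:F, w1:F, w2:T, w3:F, w4:F, w6:F. ✗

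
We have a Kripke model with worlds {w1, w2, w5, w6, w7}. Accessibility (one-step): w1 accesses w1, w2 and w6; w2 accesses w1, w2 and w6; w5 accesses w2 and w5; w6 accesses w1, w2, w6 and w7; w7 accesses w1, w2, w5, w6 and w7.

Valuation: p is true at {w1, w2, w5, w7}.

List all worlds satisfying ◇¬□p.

{w1, w2, w5, w6, w7}

w1: successors {w1, w2, w6}; ¬□p there: w1:T, w2:T, w6:T. ✓
w2: successors {w1, w2, w6}; ¬□p there: w1:T, w2:T, w6:T. ✓
w5: successors {w2, w5}; ¬□p there: w2:T, w5:F. ✓
w6: successors {w1, w2, w6, w7}; ¬□p there: w1:T, w2:T, w6:T, w7:T. ✓
w7: successors {w1, w2, w5, w6, w7}; ¬□p there: w1:T, w2:T, w5:F, w6:T, w7:T. ✓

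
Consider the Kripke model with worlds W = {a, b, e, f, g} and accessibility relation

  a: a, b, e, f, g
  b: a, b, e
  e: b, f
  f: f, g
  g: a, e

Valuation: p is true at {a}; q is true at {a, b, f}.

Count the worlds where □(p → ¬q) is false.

a: successors {a, b, e, f, g}; p → ¬q there: a:F, b:T, e:T, f:T, g:T. ✗
b: successors {a, b, e}; p → ¬q there: a:F, b:T, e:T. ✗
e: successors {b, f}; p → ¬q there: b:T, f:T. ✓
f: successors {f, g}; p → ¬q there: f:T, g:T. ✓
g: successors {a, e}; p → ¬q there: a:F, e:T. ✗
Satisfying worlds: {e, f}.
So □(p → ¬q) fails at the other 3 worlds.

3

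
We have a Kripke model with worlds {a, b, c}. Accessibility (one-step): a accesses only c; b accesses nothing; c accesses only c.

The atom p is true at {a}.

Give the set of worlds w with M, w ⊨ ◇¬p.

a: successors {c}; ¬p there: c:T. ✓
b: no successors, so ◇¬p fails. ✗
c: successors {c}; ¬p there: c:T. ✓

{a, c}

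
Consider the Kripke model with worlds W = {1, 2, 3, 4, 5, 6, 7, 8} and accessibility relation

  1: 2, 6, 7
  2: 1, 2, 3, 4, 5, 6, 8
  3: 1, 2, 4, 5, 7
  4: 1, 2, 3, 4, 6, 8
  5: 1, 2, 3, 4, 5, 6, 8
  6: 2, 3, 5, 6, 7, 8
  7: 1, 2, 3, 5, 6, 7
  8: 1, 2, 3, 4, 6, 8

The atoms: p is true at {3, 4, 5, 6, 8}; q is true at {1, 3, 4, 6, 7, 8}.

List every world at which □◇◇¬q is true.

1: successors {2, 6, 7}; ◇◇¬q there: 2:T, 6:T, 7:T. ✓
2: successors {1, 2, 3, 4, 5, 6, 8}; ◇◇¬q there: 1:T, 2:T, 3:T, 4:T, 5:T, 6:T, 8:T. ✓
3: successors {1, 2, 4, 5, 7}; ◇◇¬q there: 1:T, 2:T, 4:T, 5:T, 7:T. ✓
4: successors {1, 2, 3, 4, 6, 8}; ◇◇¬q there: 1:T, 2:T, 3:T, 4:T, 6:T, 8:T. ✓
5: successors {1, 2, 3, 4, 5, 6, 8}; ◇◇¬q there: 1:T, 2:T, 3:T, 4:T, 5:T, 6:T, 8:T. ✓
6: successors {2, 3, 5, 6, 7, 8}; ◇◇¬q there: 2:T, 3:T, 5:T, 6:T, 7:T, 8:T. ✓
7: successors {1, 2, 3, 5, 6, 7}; ◇◇¬q there: 1:T, 2:T, 3:T, 5:T, 6:T, 7:T. ✓
8: successors {1, 2, 3, 4, 6, 8}; ◇◇¬q there: 1:T, 2:T, 3:T, 4:T, 6:T, 8:T. ✓

{1, 2, 3, 4, 5, 6, 7, 8}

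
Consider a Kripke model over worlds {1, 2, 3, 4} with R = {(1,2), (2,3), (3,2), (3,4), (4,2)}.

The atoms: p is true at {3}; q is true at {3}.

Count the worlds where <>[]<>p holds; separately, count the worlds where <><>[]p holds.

1 and 2

For <>[]<>p:
1: successors {2}; []<>p there: 2:F. ✗
2: successors {3}; []<>p there: 3:F. ✗
3: successors {2, 4}; []<>p there: 2:F, 4:T. ✓
4: successors {2}; []<>p there: 2:F. ✗
— 1 world.
For <><>[]p:
1: successors {2}; <>[]p there: 2:F. ✗
2: successors {3}; <>[]p there: 3:T. ✓
3: successors {2, 4}; <>[]p there: 2:F, 4:T. ✓
4: successors {2}; <>[]p there: 2:F. ✗
— 2 worlds.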